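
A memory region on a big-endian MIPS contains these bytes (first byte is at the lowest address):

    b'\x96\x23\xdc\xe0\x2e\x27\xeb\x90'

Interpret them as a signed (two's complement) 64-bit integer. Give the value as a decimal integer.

-7628010488430335088

In big-endian order the high byte comes first in memory.
The bytes are already most-significant first: 0x9623DCE02E27EB90.
Top bit is set, so as a signed 64-bit value this is 0x9623DCE02E27EB90 − 2^64 = -7628010488430335088.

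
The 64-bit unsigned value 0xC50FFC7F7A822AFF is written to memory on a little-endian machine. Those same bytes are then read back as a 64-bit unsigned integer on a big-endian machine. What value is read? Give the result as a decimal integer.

18386651891338317765

Stored little-endian, the bytes at ascending addresses are FF 2A 82 7A 7F FC 0F C5.
Read back as big-endian, the last byte is least significant, giving 0xFF2A827A7FFC0FC5.
0xFF2A827A7FFC0FC5 = 18386651891338317765.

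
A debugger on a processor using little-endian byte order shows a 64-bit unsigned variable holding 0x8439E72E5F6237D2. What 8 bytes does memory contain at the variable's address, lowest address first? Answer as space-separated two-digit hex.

D2 37 62 5F 2E E7 39 84

Split into bytes (most-significant first): 84 39 E7 2E 5F 62 37 D2.
Little-endian: lowest address holds the least-significant byte.
So at ascending addresses the bytes are D2 37 62 5F 2E E7 39 84.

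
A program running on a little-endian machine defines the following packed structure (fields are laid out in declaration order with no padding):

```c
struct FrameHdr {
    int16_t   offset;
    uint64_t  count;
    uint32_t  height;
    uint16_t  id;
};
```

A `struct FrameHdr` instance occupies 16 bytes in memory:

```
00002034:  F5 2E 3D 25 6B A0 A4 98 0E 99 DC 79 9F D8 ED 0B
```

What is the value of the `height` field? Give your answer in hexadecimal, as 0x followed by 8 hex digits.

`height` follows `offset` (2 B), `count` (8 B), so it starts at offset 2 + 8 = 10 and occupies 4 bytes.
Bytes at offsets 10..13: DC 79 9F D8.
In little-endian order the low byte comes first in memory.
Reassemble most-significant byte first: D8 9F 79 DC → 0xD89F79DC.

0xD89F79DC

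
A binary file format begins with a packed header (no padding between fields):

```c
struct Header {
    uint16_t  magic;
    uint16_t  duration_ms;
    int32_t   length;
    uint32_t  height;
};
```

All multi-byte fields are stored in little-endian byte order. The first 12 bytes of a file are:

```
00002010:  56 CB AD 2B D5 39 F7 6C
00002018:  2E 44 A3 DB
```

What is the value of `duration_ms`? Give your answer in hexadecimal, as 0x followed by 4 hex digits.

`duration_ms` follows `magic` (2 bytes), so it starts at byte offset 2 and occupies 2 bytes.
Bytes at offsets 2..3: AD 2B.
Little-endian stores the least-significant byte at the lowest address.
Reassemble most-significant byte first: 2B AD → 0x2BAD.

0x2BAD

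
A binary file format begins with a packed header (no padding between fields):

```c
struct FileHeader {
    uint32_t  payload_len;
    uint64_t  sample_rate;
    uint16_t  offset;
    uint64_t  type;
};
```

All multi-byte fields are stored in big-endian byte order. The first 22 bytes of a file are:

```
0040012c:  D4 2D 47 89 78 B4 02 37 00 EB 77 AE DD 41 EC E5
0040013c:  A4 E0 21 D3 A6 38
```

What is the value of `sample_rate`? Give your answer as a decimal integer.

8697579215621158830

`sample_rate` follows `payload_len` (4 bytes), so it starts at byte offset 4 and occupies 8 bytes.
Bytes at offsets 4..11: 78 B4 02 37 00 EB 77 AE.
Big-endian stores the most-significant byte at the lowest address.
The bytes are already most-significant first: 0x78B4023700EB77AE.
0x78B4023700EB77AE = 8697579215621158830.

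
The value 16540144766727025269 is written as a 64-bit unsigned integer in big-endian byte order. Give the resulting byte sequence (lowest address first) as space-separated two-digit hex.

16540144766727025269 in hexadecimal, padded to 64 bits, is 0xE58A66082A4CF275.
Split into bytes (most-significant first): E5 8A 66 08 2A 4C F2 75.
Big-endian stores the most-significant byte at the lowest address.
So the memory order matches the most-significant-first order: E5 8A 66 08 2A 4C F2 75.

E5 8A 66 08 2A 4C F2 75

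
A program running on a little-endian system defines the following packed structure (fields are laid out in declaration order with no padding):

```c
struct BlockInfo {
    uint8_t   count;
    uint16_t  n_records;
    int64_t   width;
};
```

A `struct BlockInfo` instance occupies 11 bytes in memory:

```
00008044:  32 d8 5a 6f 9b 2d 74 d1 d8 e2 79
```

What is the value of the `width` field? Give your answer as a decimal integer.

8782820617434798959

`width` follows `count` (1 B), `n_records` (2 B), so it starts at offset 1 + 2 = 3 and occupies 8 bytes.
Bytes at offsets 3..10: 6F 9B 2D 74 D1 D8 E2 79.
In little-endian order the low byte comes first in memory.
Reassemble most-significant byte first: 79 E2 D8 D1 74 2D 9B 6F → 0x79E2D8D1742D9B6F.
0x79E2D8D1742D9B6F = 8782820617434798959.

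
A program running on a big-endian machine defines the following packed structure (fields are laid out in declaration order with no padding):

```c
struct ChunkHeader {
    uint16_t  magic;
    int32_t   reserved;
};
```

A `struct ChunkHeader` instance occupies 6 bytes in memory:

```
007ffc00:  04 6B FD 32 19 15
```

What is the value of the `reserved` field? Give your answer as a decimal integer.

-47048427

`reserved` follows `magic` (2 bytes), so it starts at byte offset 2 and occupies 4 bytes.
Bytes at offsets 2..5: FD 32 19 15.
In big-endian order the high byte comes first in memory.
The bytes are already most-significant first: 0xFD321915.
Top bit is set, so as a signed 32-bit value this is 0xFD321915 − 2^32 = -47048427.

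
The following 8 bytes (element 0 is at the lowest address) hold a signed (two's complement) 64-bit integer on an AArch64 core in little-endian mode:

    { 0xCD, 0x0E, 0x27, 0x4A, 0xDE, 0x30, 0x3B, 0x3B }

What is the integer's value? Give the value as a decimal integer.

4268058803148623565

Little-endian stores the least-significant byte at the lowest address.
Reassemble most-significant byte first: 3B 3B 30 DE 4A 27 0E CD → 0x3B3B30DE4A270ECD.
0x3B3B30DE4A270ECD = 4268058803148623565.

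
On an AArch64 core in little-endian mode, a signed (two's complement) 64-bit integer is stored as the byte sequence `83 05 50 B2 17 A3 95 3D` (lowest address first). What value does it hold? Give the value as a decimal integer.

Little-endian: lowest address holds the least-significant byte.
Reassemble most-significant byte first: 3D 95 A3 17 B2 50 05 83 → 0x3D95A317B2500583.
0x3D95A317B2500583 = 4437632330014655875.

4437632330014655875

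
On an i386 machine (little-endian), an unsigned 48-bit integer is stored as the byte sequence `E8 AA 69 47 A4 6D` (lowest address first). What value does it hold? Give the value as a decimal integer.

120552340171496

In little-endian order the low byte comes first in memory.
Reassemble most-significant byte first: 6D A4 47 69 AA E8 → 0x6DA44769AAE8.
0x6DA44769AAE8 = 120552340171496.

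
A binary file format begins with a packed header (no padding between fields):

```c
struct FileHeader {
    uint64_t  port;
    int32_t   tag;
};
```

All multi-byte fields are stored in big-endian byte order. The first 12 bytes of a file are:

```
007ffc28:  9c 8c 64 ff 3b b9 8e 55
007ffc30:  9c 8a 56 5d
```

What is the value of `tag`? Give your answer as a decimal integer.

`tag` follows `port` (8 bytes), so it starts at byte offset 8 and occupies 4 bytes.
Bytes at offsets 8..11: 9C 8A 56 5D.
Big-endian: lowest address holds the most-significant byte.
The bytes are already most-significant first: 0x9C8A565D.
Top bit is set, so as a signed 32-bit value this is 0x9C8A565D − 2^32 = -1668655523.

-1668655523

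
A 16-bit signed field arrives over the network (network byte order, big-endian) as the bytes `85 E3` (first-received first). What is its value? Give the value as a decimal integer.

Big-endian stores the most-significant byte at the lowest address.
The bytes are already most-significant first: 0x85E3.
Top bit is set, so as a signed 16-bit value this is 0x85E3 − 2^16 = -31261.

-31261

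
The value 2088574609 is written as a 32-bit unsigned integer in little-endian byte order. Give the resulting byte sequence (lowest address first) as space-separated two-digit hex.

2088574609 in hexadecimal, padded to 32 bits, is 0x7C7D1E91.
Split into bytes (most-significant first): 7C 7D 1E 91.
Little-endian stores the least-significant byte at the lowest address.
So at ascending addresses the bytes are 91 1E 7D 7C.

91 1E 7D 7C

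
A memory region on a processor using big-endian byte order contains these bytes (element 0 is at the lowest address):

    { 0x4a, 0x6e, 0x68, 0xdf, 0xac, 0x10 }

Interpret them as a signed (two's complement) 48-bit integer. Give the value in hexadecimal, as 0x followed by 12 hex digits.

0x4A6E68DFAC10

Big-endian stores the most-significant byte at the lowest address.
The bytes are already most-significant first: 0x4A6E68DFAC10.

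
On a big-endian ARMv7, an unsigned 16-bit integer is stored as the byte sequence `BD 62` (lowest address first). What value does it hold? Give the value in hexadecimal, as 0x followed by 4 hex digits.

0xBD62

Big-endian stores the most-significant byte at the lowest address.
The bytes are already most-significant first: 0xBD62.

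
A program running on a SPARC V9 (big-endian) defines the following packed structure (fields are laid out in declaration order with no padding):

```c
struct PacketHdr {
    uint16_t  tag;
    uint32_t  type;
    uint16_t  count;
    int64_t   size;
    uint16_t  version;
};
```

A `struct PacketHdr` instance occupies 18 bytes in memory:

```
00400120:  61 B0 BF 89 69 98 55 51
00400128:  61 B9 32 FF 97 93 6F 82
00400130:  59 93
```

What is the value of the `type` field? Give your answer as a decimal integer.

`type` follows `tag` (2 bytes), so it starts at byte offset 2 and occupies 4 bytes.
Bytes at offsets 2..5: BF 89 69 98.
In big-endian order the high byte comes first in memory.
The bytes are already most-significant first: 0xBF896998.
0xBF896998 = 3213453720.

3213453720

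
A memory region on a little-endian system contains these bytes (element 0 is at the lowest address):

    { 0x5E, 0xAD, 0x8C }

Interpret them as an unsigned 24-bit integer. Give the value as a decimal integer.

9219422

In little-endian order the low byte comes first in memory.
Reassemble most-significant byte first: 8C AD 5E → 0x8CAD5E.
0x8CAD5E = 9219422.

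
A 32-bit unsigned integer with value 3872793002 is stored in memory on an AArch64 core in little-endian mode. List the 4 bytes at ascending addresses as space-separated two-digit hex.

AA 21 D6 E6

3872793002 in hexadecimal, padded to 32 bits, is 0xE6D621AA.
Split into bytes (most-significant first): E6 D6 21 AA.
Little-endian: lowest address holds the least-significant byte.
So at ascending addresses the bytes are AA 21 D6 E6.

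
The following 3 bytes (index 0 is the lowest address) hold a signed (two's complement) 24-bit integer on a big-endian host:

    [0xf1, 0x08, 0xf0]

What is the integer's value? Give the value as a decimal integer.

-980752

Big-endian stores the most-significant byte at the lowest address.
The bytes are already most-significant first: 0xF108F0.
Top bit is set, so as a signed 24-bit value this is 0xF108F0 − 2^24 = -980752.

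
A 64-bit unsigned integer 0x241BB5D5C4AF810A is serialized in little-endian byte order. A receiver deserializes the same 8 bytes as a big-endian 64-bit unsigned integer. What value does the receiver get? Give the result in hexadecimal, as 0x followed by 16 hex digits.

Stored little-endian, the bytes at ascending addresses are 0A 81 AF C4 D5 B5 1B 24.
Read back as big-endian, the last byte is least significant, giving 0x0A81AFC4D5B51B24.

0x0A81AFC4D5B51B24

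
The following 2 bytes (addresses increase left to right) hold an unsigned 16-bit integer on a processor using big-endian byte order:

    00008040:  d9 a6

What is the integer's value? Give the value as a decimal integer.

55718

Big-endian stores the most-significant byte at the lowest address.
The bytes are already most-significant first: 0xD9A6.
0xD9A6 = 55718.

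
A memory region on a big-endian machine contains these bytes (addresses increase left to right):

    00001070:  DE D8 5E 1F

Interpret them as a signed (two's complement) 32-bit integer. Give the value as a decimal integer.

-556245473

Big-endian: lowest address holds the most-significant byte.
The bytes are already most-significant first: 0xDED85E1F.
Top bit is set, so as a signed 32-bit value this is 0xDED85E1F − 2^32 = -556245473.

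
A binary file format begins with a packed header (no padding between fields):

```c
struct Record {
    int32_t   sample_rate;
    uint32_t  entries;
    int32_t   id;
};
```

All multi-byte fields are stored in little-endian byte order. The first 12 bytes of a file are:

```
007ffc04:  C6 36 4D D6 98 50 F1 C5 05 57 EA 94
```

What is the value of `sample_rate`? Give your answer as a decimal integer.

`sample_rate` is the first field, at byte offset 0, occupying 4 bytes.
Bytes at offsets 0..3: C6 36 4D D6.
Little-endian: lowest address holds the least-significant byte.
Reassemble most-significant byte first: D6 4D 36 C6 → 0xD64D36C6.
Top bit is set, so as a signed 32-bit value this is 0xD64D36C6 − 2^32 = -699582778.

-699582778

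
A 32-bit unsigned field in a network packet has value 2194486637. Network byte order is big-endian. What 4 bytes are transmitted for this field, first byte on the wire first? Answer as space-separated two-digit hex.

2194486637 in hexadecimal, padded to 32 bits, is 0x82CD356D.
Split into bytes (most-significant first): 82 CD 35 6D.
Big-endian: lowest address holds the most-significant byte.
So the memory order matches the most-significant-first order: 82 CD 35 6D.

82 CD 35 6D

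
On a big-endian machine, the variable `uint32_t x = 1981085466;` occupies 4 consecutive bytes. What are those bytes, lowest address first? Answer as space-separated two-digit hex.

1981085466 in hexadecimal, padded to 32 bits, is 0x7614F71A.
Split into bytes (most-significant first): 76 14 F7 1A.
In big-endian order the high byte comes first in memory.
So the memory order matches the most-significant-first order: 76 14 F7 1A.

76 14 F7 1A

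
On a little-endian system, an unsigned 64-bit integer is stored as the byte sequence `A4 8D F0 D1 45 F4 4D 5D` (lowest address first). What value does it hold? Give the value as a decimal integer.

Little-endian: lowest address holds the least-significant byte.
Reassemble most-significant byte first: 5D 4D F4 45 D1 F0 8D A4 → 0x5D4DF445D1F08DA4.
0x5D4DF445D1F08DA4 = 6723298399446142372.

6723298399446142372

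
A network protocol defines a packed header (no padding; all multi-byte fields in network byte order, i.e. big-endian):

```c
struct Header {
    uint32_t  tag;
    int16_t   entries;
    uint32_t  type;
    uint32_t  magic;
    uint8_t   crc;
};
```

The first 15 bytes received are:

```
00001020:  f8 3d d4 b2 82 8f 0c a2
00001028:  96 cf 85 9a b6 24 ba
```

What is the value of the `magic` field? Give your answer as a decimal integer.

`magic` follows `tag` (4 B), `entries` (2 B), `type` (4 B), so it starts at offset 4 + 2 + 4 = 10 and occupies 4 bytes.
Bytes at offsets 10..13: 85 9A B6 24.
Big-endian: lowest address holds the most-significant byte.
The bytes are already most-significant first: 0x859AB624.
0x859AB624 = 2241508900.

2241508900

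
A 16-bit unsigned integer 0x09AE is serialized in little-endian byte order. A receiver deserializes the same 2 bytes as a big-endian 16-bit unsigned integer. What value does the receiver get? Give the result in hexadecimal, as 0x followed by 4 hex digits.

Stored little-endian, the bytes at ascending addresses are AE 09.
Read back as big-endian, the last byte is least significant, giving 0xAE09.

0xAE09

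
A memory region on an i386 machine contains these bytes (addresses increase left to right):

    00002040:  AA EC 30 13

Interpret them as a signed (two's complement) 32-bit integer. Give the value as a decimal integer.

In little-endian order the low byte comes first in memory.
Reassemble most-significant byte first: 13 30 EC AA → 0x1330ECAA.
0x1330ECAA = 321973418.

321973418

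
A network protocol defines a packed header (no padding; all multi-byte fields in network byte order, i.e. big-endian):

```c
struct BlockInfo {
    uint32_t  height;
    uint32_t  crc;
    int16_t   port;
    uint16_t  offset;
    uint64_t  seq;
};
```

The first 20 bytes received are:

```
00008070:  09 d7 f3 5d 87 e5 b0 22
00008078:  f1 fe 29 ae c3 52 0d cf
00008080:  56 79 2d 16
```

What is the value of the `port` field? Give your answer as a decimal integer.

`port` follows `height` (4 B), `crc` (4 B), so it starts at offset 4 + 4 = 8 and occupies 2 bytes.
Bytes at offsets 8..9: F1 FE.
Big-endian stores the most-significant byte at the lowest address.
The bytes are already most-significant first: 0xF1FE.
Top bit is set, so as a signed 16-bit value this is 0xF1FE − 2^16 = -3586.

-3586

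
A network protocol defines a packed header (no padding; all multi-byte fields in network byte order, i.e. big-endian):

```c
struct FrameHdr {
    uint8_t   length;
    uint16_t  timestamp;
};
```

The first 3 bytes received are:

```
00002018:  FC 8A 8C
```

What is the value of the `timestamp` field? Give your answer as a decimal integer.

`timestamp` follows `length` (1 byte), so it starts at byte offset 1 and occupies 2 bytes.
Bytes at offsets 1..2: 8A 8C.
In big-endian order the high byte comes first in memory.
The bytes are already most-significant first: 0x8A8C.
0x8A8C = 35468.

35468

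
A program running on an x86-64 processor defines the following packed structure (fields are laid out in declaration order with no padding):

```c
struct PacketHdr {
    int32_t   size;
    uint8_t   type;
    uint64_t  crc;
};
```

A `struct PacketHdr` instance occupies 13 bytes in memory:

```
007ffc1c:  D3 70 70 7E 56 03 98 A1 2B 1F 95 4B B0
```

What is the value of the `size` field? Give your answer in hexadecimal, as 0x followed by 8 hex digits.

0x7E7070D3

`size` is the first field, at byte offset 0, occupying 4 bytes.
Bytes at offsets 0..3: D3 70 70 7E.
Little-endian stores the least-significant byte at the lowest address.
Reassemble most-significant byte first: 7E 70 70 D3 → 0x7E7070D3.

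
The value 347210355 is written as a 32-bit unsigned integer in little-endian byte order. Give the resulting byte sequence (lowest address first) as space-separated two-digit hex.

347210355 in hexadecimal, padded to 32 bits, is 0x14B20273.
Split into bytes (most-significant first): 14 B2 02 73.
Little-endian stores the least-significant byte at the lowest address.
So at ascending addresses the bytes are 73 02 B2 14.

73 02 B2 14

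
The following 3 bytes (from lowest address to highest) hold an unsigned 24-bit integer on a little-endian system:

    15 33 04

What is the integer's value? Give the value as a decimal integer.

In little-endian order the low byte comes first in memory.
Reassemble most-significant byte first: 04 33 15 → 0x043315.
0x043315 = 275221.

275221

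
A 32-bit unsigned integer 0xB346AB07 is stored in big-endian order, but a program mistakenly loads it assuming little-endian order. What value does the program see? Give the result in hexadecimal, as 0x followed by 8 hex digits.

Stored big-endian, the bytes at ascending addresses are B3 46 AB 07.
Read back as little-endian, the first byte is least significant, giving 0x07AB46B3.

0x07AB46B3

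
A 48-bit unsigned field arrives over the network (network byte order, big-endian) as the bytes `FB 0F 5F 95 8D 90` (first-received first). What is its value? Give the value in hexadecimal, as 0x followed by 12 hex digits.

0xFB0F5F958D90

In big-endian order the high byte comes first in memory.
The bytes are already most-significant first: 0xFB0F5F958D90.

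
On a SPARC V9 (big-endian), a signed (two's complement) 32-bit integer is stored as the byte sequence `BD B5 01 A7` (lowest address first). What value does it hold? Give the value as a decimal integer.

In big-endian order the high byte comes first in memory.
The bytes are already most-significant first: 0xBDB501A7.
Top bit is set, so as a signed 32-bit value this is 0xBDB501A7 − 2^32 = -1112211033.

-1112211033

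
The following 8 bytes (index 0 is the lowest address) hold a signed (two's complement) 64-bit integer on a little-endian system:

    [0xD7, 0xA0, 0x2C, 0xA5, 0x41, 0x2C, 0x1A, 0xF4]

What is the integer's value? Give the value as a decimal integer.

In little-endian order the low byte comes first in memory.
Reassemble most-significant byte first: F4 1A 2C 41 A5 2C A0 D7 → 0xF41A2C41A52CA0D7.
Top bit is set, so as a signed 64-bit value this is 0xF41A2C41A52CA0D7 − 2^64 = -857324118604996393.

-857324118604996393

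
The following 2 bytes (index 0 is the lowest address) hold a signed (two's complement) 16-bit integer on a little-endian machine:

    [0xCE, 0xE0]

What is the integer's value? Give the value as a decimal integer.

-7986

Little-endian: lowest address holds the least-significant byte.
Reassemble most-significant byte first: E0 CE → 0xE0CE.
Top bit is set, so as a signed 16-bit value this is 0xE0CE − 2^16 = -7986.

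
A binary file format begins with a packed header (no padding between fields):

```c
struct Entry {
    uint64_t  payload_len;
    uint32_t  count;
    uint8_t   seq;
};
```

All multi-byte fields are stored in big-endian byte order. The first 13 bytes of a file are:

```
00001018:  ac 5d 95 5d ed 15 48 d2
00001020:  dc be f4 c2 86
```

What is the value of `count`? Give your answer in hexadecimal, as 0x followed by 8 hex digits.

`count` follows `payload_len` (8 bytes), so it starts at byte offset 8 and occupies 4 bytes.
Bytes at offsets 8..11: DC BE F4 C2.
Big-endian: lowest address holds the most-significant byte.
The bytes are already most-significant first: 0xDCBEF4C2.

0xDCBEF4C2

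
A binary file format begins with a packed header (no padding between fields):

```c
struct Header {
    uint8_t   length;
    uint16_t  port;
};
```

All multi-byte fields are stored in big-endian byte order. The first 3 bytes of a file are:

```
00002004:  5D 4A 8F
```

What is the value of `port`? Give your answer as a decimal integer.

19087

`port` follows `length` (1 byte), so it starts at byte offset 1 and occupies 2 bytes.
Bytes at offsets 1..2: 4A 8F.
In big-endian order the high byte comes first in memory.
The bytes are already most-significant first: 0x4A8F.
0x4A8F = 19087.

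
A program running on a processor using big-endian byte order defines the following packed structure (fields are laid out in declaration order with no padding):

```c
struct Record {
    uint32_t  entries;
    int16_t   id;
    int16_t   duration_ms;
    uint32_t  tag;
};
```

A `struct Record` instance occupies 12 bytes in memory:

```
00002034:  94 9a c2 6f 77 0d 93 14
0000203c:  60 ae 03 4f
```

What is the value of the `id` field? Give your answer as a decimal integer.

30477

`id` follows `entries` (4 bytes), so it starts at byte offset 4 and occupies 2 bytes.
Bytes at offsets 4..5: 77 0D.
Big-endian stores the most-significant byte at the lowest address.
The bytes are already most-significant first: 0x770D.
0x770D = 30477.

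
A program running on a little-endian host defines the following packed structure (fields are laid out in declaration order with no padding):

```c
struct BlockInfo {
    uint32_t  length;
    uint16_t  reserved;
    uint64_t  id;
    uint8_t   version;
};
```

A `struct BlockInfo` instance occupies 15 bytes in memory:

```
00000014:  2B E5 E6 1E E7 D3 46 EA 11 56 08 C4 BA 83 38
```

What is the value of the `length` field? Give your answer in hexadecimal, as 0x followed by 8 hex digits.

`length` is the first field, at byte offset 0, occupying 4 bytes.
Bytes at offsets 0..3: 2B E5 E6 1E.
In little-endian order the low byte comes first in memory.
Reassemble most-significant byte first: 1E E6 E5 2B → 0x1EE6E52B.

0x1EE6E52B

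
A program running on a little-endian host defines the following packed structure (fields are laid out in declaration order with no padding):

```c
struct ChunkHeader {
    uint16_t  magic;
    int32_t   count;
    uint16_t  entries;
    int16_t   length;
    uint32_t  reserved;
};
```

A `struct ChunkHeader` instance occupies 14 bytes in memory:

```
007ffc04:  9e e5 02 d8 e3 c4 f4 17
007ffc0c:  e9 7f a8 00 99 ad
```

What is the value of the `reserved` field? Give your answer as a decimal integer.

2912485544

`reserved` follows `magic` (2 B), `count` (4 B), `entries` (2 B), `length` (2 B), so it starts at offset 2 + 4 + 2 + 2 = 10 and occupies 4 bytes.
Bytes at offsets 10..13: A8 00 99 AD.
Little-endian: lowest address holds the least-significant byte.
Reassemble most-significant byte first: AD 99 00 A8 → 0xAD9900A8.
0xAD9900A8 = 2912485544.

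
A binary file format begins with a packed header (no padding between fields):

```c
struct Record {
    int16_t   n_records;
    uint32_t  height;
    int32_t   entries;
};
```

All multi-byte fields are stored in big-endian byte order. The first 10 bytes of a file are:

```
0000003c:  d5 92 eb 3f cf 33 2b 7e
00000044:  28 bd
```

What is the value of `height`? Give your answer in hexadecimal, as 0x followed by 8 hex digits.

`height` follows `n_records` (2 bytes), so it starts at byte offset 2 and occupies 4 bytes.
Bytes at offsets 2..5: EB 3F CF 33.
Big-endian: lowest address holds the most-significant byte.
The bytes are already most-significant first: 0xEB3FCF33.

0xEB3FCF33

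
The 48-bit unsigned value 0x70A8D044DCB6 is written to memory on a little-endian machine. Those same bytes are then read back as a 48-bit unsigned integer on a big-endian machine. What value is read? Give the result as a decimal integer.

Stored little-endian, the bytes at ascending addresses are B6 DC 44 D0 A8 70.
Read back as big-endian, the last byte is least significant, giving 0xB6DC44D0A870.
0xB6DC44D0A870 = 201057163585648.

201057163585648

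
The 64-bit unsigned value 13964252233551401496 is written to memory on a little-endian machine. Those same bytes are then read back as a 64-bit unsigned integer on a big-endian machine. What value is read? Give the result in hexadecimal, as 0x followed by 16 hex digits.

0x1852C9AE6BFDCAC1

13964252233551401496 in 64-bit hexadecimal is 0xC1CAFD6BAEC95218.
Stored little-endian, the bytes at ascending addresses are 18 52 C9 AE 6B FD CA C1.
Read back as big-endian, the last byte is least significant, giving 0x1852C9AE6BFDCAC1.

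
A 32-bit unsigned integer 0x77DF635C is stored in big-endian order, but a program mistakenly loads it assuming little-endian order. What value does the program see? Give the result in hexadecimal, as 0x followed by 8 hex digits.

0x5C63DF77

Stored big-endian, the bytes at ascending addresses are 77 DF 63 5C.
Read back as little-endian, the first byte is least significant, giving 0x5C63DF77.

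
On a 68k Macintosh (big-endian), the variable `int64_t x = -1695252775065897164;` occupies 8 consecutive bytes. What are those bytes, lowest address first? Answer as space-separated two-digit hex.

Two's complement of -1695252775065897164 in 64 bits: 1695252775065897164 = 0x1786BF6AC64C48CC; invert → 0xE879409539B3B733; add 1 → 0xE879409539B3B734.
Split into bytes (most-significant first): E8 79 40 95 39 B3 B7 34.
In big-endian order the high byte comes first in memory.
So the memory order matches the most-significant-first order: E8 79 40 95 39 B3 B7 34.

E8 79 40 95 39 B3 B7 34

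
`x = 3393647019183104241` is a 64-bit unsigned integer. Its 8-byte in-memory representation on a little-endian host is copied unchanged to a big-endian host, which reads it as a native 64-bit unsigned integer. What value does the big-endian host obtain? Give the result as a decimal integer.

17429063392599414831

3393647019183104241 in 64-bit hexadecimal is 0x2F18A7FBCF78E0F1.
Stored little-endian, the bytes at ascending addresses are F1 E0 78 CF FB A7 18 2F.
Read back as big-endian, the last byte is least significant, giving 0xF1E078CFFBA7182F.
0xF1E078CFFBA7182F = 17429063392599414831.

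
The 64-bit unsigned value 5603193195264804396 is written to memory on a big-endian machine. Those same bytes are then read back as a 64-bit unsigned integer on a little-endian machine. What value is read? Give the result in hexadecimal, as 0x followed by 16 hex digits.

5603193195264804396 in 64-bit hexadecimal is 0x4DC28A862BA5062C.
Stored big-endian, the bytes at ascending addresses are 4D C2 8A 86 2B A5 06 2C.
Read back as little-endian, the first byte is least significant, giving 0x2C06A52B868AC24D.

0x2C06A52B868AC24D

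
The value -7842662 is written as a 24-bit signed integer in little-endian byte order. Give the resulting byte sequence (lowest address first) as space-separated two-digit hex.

Two's complement of -7842662 in 24 bits: 7842662 = 0x77AB66; invert → 0x885499; add 1 → 0x88549A.
Split into bytes (most-significant first): 88 54 9A.
In little-endian order the low byte comes first in memory.
So at ascending addresses the bytes are 9A 54 88.

9A 54 88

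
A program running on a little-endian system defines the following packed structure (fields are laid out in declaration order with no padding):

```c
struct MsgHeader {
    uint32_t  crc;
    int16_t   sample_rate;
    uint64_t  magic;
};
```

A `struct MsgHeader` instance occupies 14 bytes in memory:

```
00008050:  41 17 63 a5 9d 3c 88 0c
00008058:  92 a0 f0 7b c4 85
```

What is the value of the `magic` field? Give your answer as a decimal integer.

9638965375895997576

`magic` follows `crc` (4 B), `sample_rate` (2 B), so it starts at offset 4 + 2 = 6 and occupies 8 bytes.
Bytes at offsets 6..13: 88 0C 92 A0 F0 7B C4 85.
Little-endian: lowest address holds the least-significant byte.
Reassemble most-significant byte first: 85 C4 7B F0 A0 92 0C 88 → 0x85C47BF0A0920C88.
0x85C47BF0A0920C88 = 9638965375895997576.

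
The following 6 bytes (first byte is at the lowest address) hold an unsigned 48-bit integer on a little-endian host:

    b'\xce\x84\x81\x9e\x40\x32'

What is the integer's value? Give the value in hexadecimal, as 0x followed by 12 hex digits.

0x32409E8184CE

Little-endian stores the least-significant byte at the lowest address.
Reassemble most-significant byte first: 32 40 9E 81 84 CE → 0x32409E8184CE.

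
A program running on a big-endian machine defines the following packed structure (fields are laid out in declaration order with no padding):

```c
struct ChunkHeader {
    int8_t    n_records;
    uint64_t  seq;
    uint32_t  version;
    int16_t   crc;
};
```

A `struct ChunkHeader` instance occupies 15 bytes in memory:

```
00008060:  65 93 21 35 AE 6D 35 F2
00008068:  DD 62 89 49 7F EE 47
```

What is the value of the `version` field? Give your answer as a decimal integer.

1653164415

`version` follows `n_records` (1 B), `seq` (8 B), so it starts at offset 1 + 8 = 9 and occupies 4 bytes.
Bytes at offsets 9..12: 62 89 49 7F.
Big-endian stores the most-significant byte at the lowest address.
The bytes are already most-significant first: 0x6289497F.
0x6289497F = 1653164415.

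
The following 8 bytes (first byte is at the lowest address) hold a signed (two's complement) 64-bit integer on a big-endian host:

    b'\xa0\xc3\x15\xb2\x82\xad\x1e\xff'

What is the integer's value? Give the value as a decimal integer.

Big-endian stores the most-significant byte at the lowest address.
The bytes are already most-significant first: 0xA0C315B282AD1EFF.
Top bit is set, so as a signed 64-bit value this is 0xA0C315B282AD1EFF − 2^64 = -6862617550741758209.

-6862617550741758209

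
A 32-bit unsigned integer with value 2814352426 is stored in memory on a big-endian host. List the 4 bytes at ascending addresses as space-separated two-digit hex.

2814352426 in hexadecimal, padded to 32 bits, is 0xA7BF9C2A.
Split into bytes (most-significant first): A7 BF 9C 2A.
In big-endian order the high byte comes first in memory.
So the memory order matches the most-significant-first order: A7 BF 9C 2A.

A7 BF 9C 2A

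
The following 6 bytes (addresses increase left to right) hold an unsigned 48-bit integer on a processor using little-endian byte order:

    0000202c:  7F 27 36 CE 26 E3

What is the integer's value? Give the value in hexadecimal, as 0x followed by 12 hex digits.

Little-endian stores the least-significant byte at the lowest address.
Reassemble most-significant byte first: E3 26 CE 36 27 7F → 0xE326CE36277F.

0xE326CE36277F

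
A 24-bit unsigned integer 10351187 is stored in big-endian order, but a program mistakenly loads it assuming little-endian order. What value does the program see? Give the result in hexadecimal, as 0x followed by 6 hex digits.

10351187 in 24-bit hexadecimal is 0x9DF253.
Stored big-endian, the bytes at ascending addresses are 9D F2 53.
Read back as little-endian, the first byte is least significant, giving 0x53F29D.

0x53F29D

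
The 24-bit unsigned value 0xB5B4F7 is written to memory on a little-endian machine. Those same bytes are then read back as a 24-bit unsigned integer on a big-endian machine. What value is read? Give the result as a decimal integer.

16233653

Stored little-endian, the bytes at ascending addresses are F7 B4 B5.
Read back as big-endian, the last byte is least significant, giving 0xF7B4B5.
0xF7B4B5 = 16233653.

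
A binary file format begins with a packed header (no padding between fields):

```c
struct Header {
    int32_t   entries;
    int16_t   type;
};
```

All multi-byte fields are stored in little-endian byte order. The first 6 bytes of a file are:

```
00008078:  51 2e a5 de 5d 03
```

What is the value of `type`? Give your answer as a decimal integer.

`type` follows `entries` (4 bytes), so it starts at byte offset 4 and occupies 2 bytes.
Bytes at offsets 4..5: 5D 03.
Little-endian stores the least-significant byte at the lowest address.
Reassemble most-significant byte first: 03 5D → 0x035D.
0x035D = 861.

861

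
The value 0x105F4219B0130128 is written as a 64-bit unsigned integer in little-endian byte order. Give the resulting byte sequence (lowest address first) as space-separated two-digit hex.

Split into bytes (most-significant first): 10 5F 42 19 B0 13 01 28.
Little-endian: lowest address holds the least-significant byte.
So at ascending addresses the bytes are 28 01 13 B0 19 42 5F 10.

28 01 13 B0 19 42 5F 10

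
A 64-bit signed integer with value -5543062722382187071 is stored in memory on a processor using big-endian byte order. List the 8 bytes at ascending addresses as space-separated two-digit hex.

Two's complement of -5543062722382187071 in 64 bits: 5543062722382187071 = 0x4CECEA2D774CCA3F; invert → 0xB31315D288B335C0; add 1 → 0xB31315D288B335C1.
Split into bytes (most-significant first): B3 13 15 D2 88 B3 35 C1.
In big-endian order the high byte comes first in memory.
So the memory order matches the most-significant-first order: B3 13 15 D2 88 B3 35 C1.

B3 13 15 D2 88 B3 35 C1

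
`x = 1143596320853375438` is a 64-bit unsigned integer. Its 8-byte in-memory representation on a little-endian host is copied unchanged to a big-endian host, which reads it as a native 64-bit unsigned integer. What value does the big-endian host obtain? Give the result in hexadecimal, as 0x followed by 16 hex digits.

1143596320853375438 in 64-bit hexadecimal is 0x0FDEDECB76E8B9CE.
Stored little-endian, the bytes at ascending addresses are CE B9 E8 76 CB DE DE 0F.
Read back as big-endian, the last byte is least significant, giving 0xCEB9E876CBDEDE0F.

0xCEB9E876CBDEDE0F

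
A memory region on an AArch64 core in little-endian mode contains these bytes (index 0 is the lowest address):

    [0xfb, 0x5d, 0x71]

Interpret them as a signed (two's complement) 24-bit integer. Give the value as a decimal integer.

Little-endian stores the least-significant byte at the lowest address.
Reassemble most-significant byte first: 71 5D FB → 0x715DFB.
0x715DFB = 7429627.

7429627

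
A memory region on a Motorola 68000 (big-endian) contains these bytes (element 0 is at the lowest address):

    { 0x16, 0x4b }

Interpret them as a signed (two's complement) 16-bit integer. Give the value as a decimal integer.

5707

Big-endian: lowest address holds the most-significant byte.
The bytes are already most-significant first: 0x164B.
0x164B = 5707.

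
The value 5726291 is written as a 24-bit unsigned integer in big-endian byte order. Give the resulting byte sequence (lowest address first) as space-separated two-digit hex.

5726291 in hexadecimal, padded to 24 bits, is 0x576053.
Split into bytes (most-significant first): 57 60 53.
Big-endian stores the most-significant byte at the lowest address.
So the memory order matches the most-significant-first order: 57 60 53.

57 60 53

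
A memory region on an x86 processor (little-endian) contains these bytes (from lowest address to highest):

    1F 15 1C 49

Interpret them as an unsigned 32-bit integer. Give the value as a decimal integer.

1226577183

In little-endian order the low byte comes first in memory.
Reassemble most-significant byte first: 49 1C 15 1F → 0x491C151F.
0x491C151F = 1226577183.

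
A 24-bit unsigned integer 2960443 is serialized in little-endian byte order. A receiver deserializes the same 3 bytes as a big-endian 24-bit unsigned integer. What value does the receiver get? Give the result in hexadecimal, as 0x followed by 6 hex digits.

0x3B2C2D

2960443 in 24-bit hexadecimal is 0x2D2C3B.
Stored little-endian, the bytes at ascending addresses are 3B 2C 2D.
Read back as big-endian, the last byte is least significant, giving 0x3B2C2D.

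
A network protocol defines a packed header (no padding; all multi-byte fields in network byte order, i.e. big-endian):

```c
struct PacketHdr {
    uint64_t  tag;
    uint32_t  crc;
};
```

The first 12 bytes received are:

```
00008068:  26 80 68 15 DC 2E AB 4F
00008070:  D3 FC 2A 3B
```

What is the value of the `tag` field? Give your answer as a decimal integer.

`tag` is the first field, at byte offset 0, occupying 8 bytes.
Bytes at offsets 0..7: 26 80 68 15 DC 2E AB 4F.
Big-endian: lowest address holds the most-significant byte.
The bytes are already most-significant first: 0x26806815DC2EAB4F.
0x26806815DC2EAB4F = 2774331813557873487.

2774331813557873487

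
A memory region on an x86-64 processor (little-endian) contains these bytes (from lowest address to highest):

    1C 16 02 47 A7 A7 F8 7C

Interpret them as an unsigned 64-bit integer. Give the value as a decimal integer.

Little-endian stores the least-significant byte at the lowest address.
Reassemble most-significant byte first: 7C F8 A7 A7 47 02 16 1C → 0x7CF8A7A74702161C.
0x7CF8A7A74702161C = 9005131791820002844.

9005131791820002844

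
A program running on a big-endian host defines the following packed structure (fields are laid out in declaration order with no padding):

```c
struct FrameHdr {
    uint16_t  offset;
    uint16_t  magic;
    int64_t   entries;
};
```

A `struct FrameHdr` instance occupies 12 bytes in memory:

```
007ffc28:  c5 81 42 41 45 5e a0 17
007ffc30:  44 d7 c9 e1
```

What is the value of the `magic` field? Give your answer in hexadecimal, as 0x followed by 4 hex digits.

`magic` follows `offset` (2 bytes), so it starts at byte offset 2 and occupies 2 bytes.
Bytes at offsets 2..3: 42 41.
In big-endian order the high byte comes first in memory.
The bytes are already most-significant first: 0x4241.

0x4241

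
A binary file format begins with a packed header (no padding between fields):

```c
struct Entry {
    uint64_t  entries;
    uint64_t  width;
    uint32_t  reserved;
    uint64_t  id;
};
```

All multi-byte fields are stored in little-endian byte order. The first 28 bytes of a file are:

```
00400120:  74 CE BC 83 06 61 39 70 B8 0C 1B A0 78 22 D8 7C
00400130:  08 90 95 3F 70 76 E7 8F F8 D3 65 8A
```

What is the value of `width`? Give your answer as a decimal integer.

8995978157150112952

`width` follows `entries` (8 bytes), so it starts at byte offset 8 and occupies 8 bytes.
Bytes at offsets 8..15: B8 0C 1B A0 78 22 D8 7C.
Little-endian: lowest address holds the least-significant byte.
Reassemble most-significant byte first: 7C D8 22 78 A0 1B 0C B8 → 0x7CD82278A01B0CB8.
0x7CD82278A01B0CB8 = 8995978157150112952.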